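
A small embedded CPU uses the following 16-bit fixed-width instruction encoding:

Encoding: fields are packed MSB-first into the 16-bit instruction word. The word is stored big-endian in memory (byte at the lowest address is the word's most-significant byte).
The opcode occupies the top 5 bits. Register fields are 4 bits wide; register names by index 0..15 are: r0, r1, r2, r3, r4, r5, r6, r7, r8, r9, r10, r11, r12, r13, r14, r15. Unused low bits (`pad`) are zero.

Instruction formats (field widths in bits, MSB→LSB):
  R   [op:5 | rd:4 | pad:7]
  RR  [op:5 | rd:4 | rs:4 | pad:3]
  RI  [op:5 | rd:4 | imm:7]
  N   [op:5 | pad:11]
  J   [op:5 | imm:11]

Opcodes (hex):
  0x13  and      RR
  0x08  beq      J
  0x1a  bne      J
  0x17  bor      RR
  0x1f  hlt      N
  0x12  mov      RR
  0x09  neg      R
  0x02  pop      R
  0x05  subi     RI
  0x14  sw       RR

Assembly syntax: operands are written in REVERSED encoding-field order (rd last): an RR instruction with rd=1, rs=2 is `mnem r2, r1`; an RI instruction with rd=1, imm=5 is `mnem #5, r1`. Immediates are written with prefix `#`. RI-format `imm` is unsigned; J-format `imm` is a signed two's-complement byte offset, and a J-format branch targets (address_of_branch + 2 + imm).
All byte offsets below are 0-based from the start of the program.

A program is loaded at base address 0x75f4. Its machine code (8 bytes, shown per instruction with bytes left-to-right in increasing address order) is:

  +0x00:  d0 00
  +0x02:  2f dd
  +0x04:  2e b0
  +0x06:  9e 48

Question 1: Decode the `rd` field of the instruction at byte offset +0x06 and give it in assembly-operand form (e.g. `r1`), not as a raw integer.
[06] 9e 48 → 0x9e48
  top 5b → 0x13 → and [RR]
  rd: (w>>7)&0xf=0xc → r12
  rs: (w>>3)&0xf=0x9 → r9

r12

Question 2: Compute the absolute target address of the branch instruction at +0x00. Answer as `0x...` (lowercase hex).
[00] d0 00 → 0xd000
  opcode bits[15:11]=0x1a: bne/J
  imm: (w>>0)&0x7ff=0x0 → #0
  target = base 0x75f4 + off 0x00 + 2 + imm 0 = 0x75f6

0x75f6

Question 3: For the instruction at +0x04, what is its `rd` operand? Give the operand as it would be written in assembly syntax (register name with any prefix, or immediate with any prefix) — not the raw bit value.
r13

[04] 2e b0 → 0x2eb0
  top 5b → 0x5 → subi [RI]
  rd: (w>>7)&0xf=0xd → r13
  imm: (w>>0)&0x7f=0x30 → #48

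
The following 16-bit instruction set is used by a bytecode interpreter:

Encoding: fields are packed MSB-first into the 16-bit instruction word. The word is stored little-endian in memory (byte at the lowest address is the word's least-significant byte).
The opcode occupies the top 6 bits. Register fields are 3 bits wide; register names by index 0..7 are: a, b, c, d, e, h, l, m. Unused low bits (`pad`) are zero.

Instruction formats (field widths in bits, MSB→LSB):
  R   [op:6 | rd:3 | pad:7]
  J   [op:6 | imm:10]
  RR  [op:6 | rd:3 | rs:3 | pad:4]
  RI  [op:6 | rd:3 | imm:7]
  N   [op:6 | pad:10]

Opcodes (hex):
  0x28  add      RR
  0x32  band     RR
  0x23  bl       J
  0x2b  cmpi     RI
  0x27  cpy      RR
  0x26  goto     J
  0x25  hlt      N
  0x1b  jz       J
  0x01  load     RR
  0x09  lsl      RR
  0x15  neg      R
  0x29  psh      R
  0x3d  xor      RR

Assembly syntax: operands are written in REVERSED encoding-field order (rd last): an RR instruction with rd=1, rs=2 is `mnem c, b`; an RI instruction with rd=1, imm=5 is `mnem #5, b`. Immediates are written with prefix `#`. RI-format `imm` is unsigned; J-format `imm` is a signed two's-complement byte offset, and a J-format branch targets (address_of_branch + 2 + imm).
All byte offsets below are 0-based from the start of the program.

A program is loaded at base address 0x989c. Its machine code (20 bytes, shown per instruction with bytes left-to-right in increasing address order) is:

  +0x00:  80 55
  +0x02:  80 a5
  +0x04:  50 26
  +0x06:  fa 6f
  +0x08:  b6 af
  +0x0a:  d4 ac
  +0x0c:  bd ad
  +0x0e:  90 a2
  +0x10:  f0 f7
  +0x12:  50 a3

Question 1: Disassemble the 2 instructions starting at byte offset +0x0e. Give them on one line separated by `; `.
add b, h; xor m, m

off 0x0e: read 90 a2 as little → 0xa290
  op=0xa290>>10=0x28 ⇒ add (RR)
  [9:7] rd=5 = h
  [6:4] rs=1 = b
off 0x10: read f0 f7 as little → 0xf7f0
  op=0xf7f0>>10=0x3d ⇒ xor (RR)
  [9:7] rd=7 = m
  [6:4] rs=7 = m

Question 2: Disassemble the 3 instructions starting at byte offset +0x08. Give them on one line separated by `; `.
@+08  little-endian(b6 af) = 0xafb6
  op=0xafb6>>10=0x2b ⇒ cmpi (RI)
  rd@[9:7]=0x7 ⇒ m
  imm@[6:0]=0x36 ⇒ #54
@+0a  little-endian(d4 ac) = 0xacd4
  op=0xacd4>>10=0x2b ⇒ cmpi (RI)
  rd@[9:7]=0x1 ⇒ b
  imm@[6:0]=0x54 ⇒ #84
@+0c  little-endian(bd ad) = 0xadbd
  op=0xadbd>>10=0x2b ⇒ cmpi (RI)
  rd@[9:7]=0x3 ⇒ d
  imm@[6:0]=0x3d ⇒ #61

cmpi #54, m; cmpi #84, b; cmpi #61, d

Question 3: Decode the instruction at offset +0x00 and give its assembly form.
+0x00: 80 55 ⇒ word 0x5580 (little)
  opcode bits[15:10]=0x15: neg/R
  [9:7] rd=3 = d

neg d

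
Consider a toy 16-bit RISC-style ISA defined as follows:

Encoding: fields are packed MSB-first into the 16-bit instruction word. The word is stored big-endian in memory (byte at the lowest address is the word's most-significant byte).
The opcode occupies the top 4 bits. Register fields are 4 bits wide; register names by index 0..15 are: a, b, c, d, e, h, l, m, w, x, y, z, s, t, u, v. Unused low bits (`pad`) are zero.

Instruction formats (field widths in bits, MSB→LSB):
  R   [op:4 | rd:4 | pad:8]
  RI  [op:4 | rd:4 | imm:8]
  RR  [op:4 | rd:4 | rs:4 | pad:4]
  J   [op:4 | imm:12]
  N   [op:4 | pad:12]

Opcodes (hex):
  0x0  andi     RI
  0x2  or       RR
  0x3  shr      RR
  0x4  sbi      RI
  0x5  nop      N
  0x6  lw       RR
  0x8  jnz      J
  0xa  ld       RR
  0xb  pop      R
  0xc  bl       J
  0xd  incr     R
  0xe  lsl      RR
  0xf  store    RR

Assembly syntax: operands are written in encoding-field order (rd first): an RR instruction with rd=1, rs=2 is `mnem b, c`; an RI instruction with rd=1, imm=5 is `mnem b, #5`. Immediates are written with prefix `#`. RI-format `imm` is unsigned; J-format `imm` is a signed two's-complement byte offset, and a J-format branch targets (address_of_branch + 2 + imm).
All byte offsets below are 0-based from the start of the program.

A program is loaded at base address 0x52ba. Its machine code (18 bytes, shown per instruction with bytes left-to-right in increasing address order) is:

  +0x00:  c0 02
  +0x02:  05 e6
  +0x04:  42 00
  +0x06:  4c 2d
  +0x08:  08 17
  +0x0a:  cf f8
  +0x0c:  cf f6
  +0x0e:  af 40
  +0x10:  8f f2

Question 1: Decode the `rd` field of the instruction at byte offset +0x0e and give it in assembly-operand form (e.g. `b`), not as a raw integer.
off 0x0e: read af 40 as big → 0xaf40
  op=0xaf40>>12=0xa ⇒ ld (RR)
  [11:8] rd=15 = v
  [7:4] rs=4 = e

v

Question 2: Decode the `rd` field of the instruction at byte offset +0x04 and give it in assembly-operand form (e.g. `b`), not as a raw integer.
@+04  big-endian(42 00) = 0x4200
  top 4b → 0x4 → sbi [RI]
  [11:8] rd=2 = c
  [7:0] imm=0 = #0

c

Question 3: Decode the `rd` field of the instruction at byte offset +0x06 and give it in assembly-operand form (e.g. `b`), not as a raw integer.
s

@+06  big-endian(4c 2d) = 0x4c2d
  opcode bits[15:12]=0x4: sbi/RI
  rd@[11:8]=0xc ⇒ s
  imm@[7:0]=0x2d ⇒ #45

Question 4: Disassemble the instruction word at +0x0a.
+0x0a: cf f8 ⇒ word 0xcff8 (big)
  opcode bits[15:12]=0xc: bl/J
  [11:0] imm=4088 (s12→-8) = #-8

bl #-8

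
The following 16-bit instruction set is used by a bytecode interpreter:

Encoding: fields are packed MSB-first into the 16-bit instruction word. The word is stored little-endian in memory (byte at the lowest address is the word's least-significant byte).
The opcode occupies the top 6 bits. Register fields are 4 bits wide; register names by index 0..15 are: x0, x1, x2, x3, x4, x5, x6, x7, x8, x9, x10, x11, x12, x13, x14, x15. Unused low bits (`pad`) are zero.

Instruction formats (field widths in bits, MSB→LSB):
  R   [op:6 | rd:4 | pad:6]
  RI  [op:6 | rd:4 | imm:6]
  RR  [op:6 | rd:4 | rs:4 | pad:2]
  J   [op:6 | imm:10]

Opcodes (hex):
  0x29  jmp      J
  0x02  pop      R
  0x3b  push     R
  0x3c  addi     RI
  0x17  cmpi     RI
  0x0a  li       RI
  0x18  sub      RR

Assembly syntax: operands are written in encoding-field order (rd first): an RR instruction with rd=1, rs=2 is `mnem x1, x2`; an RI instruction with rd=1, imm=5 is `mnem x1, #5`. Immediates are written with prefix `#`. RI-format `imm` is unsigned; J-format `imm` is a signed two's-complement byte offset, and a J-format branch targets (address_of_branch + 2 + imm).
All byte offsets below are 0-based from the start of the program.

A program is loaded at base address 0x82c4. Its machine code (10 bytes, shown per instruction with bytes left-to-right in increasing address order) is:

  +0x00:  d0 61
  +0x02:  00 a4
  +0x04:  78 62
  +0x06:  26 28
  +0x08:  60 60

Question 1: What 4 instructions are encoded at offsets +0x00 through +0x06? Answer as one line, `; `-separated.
sub x7, x4; jmp #0; sub x9, x14; li x0, #38

@+00  little-endian(d0 61) = 0x61d0
  op=0x61d0>>10=0x18 ⇒ sub (RR)
  [9:6] rd=7 = x7
  [5:2] rs=4 = x4
@+02  little-endian(00 a4) = 0xa400
  op=0xa400>>10=0x29 ⇒ jmp (J)
  [9:0] imm=0 = #0
@+04  little-endian(78 62) = 0x6278
  op=0x6278>>10=0x18 ⇒ sub (RR)
  [9:6] rd=9 = x9
  [5:2] rs=14 = x14
@+06  little-endian(26 28) = 0x2826
  op=0x2826>>10=0xa ⇒ li (RI)
  [9:6] rd=0 = x0
  [5:0] imm=38 = #38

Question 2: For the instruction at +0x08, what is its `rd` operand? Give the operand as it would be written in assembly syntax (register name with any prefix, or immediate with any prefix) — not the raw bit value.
@+08  little-endian(60 60) = 0x6060
  op=0x6060>>10=0x18 ⇒ sub (RR)
  rd@[9:6]=0x1 ⇒ x1
  rs@[5:2]=0x8 ⇒ x8

x1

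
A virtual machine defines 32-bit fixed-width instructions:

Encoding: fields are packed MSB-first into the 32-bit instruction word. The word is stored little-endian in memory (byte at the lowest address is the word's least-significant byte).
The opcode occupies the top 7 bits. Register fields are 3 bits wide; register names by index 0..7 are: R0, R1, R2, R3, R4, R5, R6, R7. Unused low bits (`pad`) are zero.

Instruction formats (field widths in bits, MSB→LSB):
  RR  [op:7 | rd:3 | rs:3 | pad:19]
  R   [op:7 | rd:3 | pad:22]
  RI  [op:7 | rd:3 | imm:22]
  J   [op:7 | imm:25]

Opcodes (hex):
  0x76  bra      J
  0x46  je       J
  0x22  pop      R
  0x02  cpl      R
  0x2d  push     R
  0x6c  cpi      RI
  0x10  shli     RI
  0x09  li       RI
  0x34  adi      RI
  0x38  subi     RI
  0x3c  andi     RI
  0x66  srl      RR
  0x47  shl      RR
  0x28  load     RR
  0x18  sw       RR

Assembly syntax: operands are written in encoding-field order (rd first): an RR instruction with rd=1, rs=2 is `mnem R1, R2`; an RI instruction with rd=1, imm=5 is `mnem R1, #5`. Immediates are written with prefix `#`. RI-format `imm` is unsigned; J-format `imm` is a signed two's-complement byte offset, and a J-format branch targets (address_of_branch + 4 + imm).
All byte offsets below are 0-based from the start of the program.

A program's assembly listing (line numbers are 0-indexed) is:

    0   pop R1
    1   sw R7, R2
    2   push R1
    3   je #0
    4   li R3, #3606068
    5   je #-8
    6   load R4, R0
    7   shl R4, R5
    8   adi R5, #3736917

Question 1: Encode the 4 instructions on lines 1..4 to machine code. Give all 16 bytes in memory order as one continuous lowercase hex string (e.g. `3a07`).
1. sw fields op=0x18:7|rd=7:3|rs=2:3|pad=0:19 → word 31d00000h → 00 00 d0 31
2. push fields op=0x2d:7|rd=1:3|pad=0:22 → word 5a400000h → 00 00 40 5a
3. je fields op=0x46:7|imm=0:25 → word 8c000000h → 00 00 00 8c
4. li fields op=0x9:7|rd=3:3|imm=3606068:22 → word 12f70634h → 34 06 f7 12

0000d0310000405a0000008c3406f712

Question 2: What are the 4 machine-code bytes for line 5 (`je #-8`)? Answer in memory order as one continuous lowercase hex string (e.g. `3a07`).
f8ffff8d

5. je fields op=0x46:7|imm=-8:25 → word 8dfffff8h → f8 ff ff 8d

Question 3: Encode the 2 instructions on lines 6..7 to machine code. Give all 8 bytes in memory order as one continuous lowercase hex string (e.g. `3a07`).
6. load fields op=0x28:7|rd=4:3|rs=0:3|pad=0:19 → word 51000000h → 00 00 00 51
7. shl fields op=0x47:7|rd=4:3|rs=5:3|pad=0:19 → word 8f280000h → 00 00 28 8f

000000510000288f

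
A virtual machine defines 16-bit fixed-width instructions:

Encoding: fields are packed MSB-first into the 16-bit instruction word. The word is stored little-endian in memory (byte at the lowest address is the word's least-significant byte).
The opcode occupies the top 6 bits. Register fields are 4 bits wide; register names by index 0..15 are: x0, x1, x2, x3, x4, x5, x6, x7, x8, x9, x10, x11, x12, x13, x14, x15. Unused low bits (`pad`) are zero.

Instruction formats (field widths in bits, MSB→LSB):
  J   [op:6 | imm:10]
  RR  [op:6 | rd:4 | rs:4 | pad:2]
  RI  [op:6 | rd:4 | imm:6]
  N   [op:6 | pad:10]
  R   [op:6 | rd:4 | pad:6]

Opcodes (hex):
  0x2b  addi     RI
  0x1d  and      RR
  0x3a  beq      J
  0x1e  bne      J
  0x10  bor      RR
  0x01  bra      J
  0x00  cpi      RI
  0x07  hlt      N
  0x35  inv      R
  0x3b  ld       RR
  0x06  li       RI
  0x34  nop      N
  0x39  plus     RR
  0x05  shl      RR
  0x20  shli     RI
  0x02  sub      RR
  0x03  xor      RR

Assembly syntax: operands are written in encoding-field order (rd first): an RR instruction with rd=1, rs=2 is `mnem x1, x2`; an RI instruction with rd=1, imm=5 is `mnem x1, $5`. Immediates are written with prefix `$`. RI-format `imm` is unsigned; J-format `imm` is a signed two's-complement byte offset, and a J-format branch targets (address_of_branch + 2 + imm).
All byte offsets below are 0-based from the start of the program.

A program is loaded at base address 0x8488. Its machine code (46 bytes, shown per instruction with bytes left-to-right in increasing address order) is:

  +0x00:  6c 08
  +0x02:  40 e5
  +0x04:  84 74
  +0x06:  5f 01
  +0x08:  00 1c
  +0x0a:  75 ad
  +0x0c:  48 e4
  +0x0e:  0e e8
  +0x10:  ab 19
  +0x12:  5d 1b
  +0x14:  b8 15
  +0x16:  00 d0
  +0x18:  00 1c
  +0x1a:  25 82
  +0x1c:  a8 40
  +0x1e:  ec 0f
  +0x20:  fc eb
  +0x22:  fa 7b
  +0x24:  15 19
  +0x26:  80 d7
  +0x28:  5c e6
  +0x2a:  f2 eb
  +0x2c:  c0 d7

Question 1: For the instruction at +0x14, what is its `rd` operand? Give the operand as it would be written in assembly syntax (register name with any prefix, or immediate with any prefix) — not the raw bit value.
x6

@+14  little-endian(b8 15) = 0x15b8
  top 6b → 0x5 → shl [RR]
  rd@[9:6]=0x6 ⇒ x6
  rs@[5:2]=0xe ⇒ x14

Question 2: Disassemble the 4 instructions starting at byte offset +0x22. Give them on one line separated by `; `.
+0x22: fa 7b ⇒ word 0x7bfa (little)
  opcode bits[15:10]=0x1e: bne/J
  imm@[9:0]=0x3fa (s10→-6) ⇒ $-6
+0x24: 15 19 ⇒ word 0x1915 (little)
  opcode bits[15:10]=0x6: li/RI
  rd@[9:6]=0x4 ⇒ x4
  imm@[5:0]=0x15 ⇒ $21
+0x26: 80 d7 ⇒ word 0xd780 (little)
  opcode bits[15:10]=0x35: inv/R
  rd@[9:6]=0xe ⇒ x14
+0x28: 5c e6 ⇒ word 0xe65c (little)
  opcode bits[15:10]=0x39: plus/RR
  rd@[9:6]=0x9 ⇒ x9
  rs@[5:2]=0x7 ⇒ x7

bne $-6; li x4, $21; inv x14; plus x9, x7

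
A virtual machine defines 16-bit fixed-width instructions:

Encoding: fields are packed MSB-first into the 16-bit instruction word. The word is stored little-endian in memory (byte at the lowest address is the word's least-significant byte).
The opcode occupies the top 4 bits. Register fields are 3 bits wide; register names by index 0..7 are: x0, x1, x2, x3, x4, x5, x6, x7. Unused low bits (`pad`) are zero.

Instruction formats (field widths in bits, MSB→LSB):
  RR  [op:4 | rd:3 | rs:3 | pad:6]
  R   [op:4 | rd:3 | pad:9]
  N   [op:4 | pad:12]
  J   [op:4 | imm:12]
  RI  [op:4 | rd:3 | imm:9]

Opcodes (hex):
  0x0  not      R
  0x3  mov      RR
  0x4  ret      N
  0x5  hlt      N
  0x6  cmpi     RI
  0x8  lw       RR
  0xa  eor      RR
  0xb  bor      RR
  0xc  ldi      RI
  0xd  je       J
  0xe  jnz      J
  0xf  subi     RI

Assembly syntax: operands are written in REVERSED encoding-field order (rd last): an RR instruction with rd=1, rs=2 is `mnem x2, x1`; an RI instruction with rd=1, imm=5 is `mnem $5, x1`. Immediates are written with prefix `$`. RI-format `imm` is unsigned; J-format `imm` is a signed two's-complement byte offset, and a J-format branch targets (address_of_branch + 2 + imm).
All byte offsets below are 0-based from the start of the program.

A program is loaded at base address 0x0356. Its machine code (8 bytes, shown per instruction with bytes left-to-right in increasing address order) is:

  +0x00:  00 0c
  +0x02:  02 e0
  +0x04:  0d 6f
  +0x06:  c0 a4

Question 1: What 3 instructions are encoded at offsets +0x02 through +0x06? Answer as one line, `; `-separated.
off 0x02: read 02 e0 as little → 0xe002
  top 4b → 0xe → jnz [J]
  imm@[11:0]=0x2 ⇒ $2
off 0x04: read 0d 6f as little → 0x6f0d
  top 4b → 0x6 → cmpi [RI]
  rd@[11:9]=0x7 ⇒ x7
  imm@[8:0]=0x10d ⇒ $269
off 0x06: read c0 a4 as little → 0xa4c0
  top 4b → 0xa → eor [RR]
  rd@[11:9]=0x2 ⇒ x2
  rs@[8:6]=0x3 ⇒ x3

jnz $2; cmpi $269, x7; eor x3, x2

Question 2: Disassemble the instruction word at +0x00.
not x6

off 0x00: read 00 0c as little → 0x0c00
  top 4b → 0x0 → not [R]
  rd@[11:9]=0x6 ⇒ x6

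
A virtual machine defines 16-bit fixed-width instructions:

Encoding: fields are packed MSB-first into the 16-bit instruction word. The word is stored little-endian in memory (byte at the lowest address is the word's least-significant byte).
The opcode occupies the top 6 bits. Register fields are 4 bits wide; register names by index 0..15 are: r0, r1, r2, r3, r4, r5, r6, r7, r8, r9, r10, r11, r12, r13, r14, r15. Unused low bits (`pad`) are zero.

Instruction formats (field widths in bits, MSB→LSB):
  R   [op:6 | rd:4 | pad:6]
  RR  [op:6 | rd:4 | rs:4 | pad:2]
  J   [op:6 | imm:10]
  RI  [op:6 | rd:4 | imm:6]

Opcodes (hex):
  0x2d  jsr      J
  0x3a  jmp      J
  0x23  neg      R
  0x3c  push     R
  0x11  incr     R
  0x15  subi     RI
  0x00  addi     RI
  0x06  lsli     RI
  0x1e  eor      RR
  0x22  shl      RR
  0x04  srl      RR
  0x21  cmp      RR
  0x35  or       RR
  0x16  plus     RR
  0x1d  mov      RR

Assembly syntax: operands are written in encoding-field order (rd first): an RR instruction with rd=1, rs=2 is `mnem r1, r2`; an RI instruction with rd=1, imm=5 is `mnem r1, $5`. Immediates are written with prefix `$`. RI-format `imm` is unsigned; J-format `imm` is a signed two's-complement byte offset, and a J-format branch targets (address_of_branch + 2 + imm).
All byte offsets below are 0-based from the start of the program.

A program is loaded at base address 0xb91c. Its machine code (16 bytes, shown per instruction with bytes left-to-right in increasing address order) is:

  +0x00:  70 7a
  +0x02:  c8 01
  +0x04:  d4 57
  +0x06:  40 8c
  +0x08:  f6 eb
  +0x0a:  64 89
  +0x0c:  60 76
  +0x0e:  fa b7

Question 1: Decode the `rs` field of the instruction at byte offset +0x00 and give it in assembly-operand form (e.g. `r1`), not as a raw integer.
r12

[00] 70 7a → 0x7a70
  opcode bits[15:10]=0x1e: eor/RR
  rd: (w>>6)&0xf=0x9 → r9
  rs: (w>>2)&0xf=0xc → r12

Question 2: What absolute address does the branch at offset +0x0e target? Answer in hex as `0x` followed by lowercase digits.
0xb926

+0x0e: fa b7 ⇒ word 0xb7fa (little)
  opcode bits[15:10]=0x2d: jsr/J
  [9:0] imm=1018 (s10→-6) = $-6
  target = base 0xb91c + off 0x0e + 2 + imm -6 = 0xb926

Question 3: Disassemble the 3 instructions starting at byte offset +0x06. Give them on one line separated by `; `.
neg r1; jmp $-10; shl r5, r9

@+06  little-endian(40 8c) = 0x8c40
  opcode bits[15:10]=0x23: neg/R
  [9:6] rd=1 = r1
@+08  little-endian(f6 eb) = 0xebf6
  opcode bits[15:10]=0x3a: jmp/J
  [9:0] imm=1014 (s10→-10) = $-10
@+0a  little-endian(64 89) = 0x8964
  opcode bits[15:10]=0x22: shl/RR
  [9:6] rd=5 = r5
  [5:2] rs=9 = r9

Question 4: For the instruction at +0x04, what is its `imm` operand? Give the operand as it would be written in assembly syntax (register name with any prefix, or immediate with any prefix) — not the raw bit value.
$20

[04] d4 57 → 0x57d4
  opcode bits[15:10]=0x15: subi/RI
  [9:6] rd=15 = r15
  [5:0] imm=20 = $20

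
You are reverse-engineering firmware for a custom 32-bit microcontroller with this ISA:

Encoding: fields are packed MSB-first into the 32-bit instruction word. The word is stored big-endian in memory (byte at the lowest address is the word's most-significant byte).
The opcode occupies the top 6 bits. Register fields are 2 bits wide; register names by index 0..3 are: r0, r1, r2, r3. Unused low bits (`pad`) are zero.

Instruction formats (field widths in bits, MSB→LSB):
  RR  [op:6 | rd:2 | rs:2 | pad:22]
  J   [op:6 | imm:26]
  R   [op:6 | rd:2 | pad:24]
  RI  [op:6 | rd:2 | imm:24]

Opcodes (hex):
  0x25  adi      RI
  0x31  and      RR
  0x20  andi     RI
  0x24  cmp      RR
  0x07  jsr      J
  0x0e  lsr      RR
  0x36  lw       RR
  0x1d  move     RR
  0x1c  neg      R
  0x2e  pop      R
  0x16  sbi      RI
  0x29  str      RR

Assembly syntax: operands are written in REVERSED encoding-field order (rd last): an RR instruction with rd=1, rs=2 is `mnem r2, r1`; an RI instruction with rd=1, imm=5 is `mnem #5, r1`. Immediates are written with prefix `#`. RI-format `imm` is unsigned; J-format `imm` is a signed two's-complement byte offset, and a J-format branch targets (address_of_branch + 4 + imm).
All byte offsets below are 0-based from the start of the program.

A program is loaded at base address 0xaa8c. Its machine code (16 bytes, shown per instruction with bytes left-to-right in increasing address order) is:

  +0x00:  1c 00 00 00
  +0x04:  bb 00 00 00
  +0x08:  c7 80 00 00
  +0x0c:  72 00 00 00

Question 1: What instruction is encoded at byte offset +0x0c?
off 0x0c: read 72 00 00 00 as big → 0x72000000
  op=0x72000000>>26=0x1c ⇒ neg (R)
  rd@[25:24]=0x2 ⇒ r2

neg r2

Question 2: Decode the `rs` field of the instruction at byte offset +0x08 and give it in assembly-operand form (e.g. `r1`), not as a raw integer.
+0x08: c7 80 00 00 ⇒ word 0xc7800000 (big)
  top 6b → 0x31 → and [RR]
  [25:24] rd=3 = r3
  [23:22] rs=2 = r2

r2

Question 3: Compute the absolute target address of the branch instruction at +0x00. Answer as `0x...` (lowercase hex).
[00] 1c 00 00 00 → 0x1c000000
  op=0x1c000000>>26=0x7 ⇒ jsr (J)
  imm@[25:0]=0x0 ⇒ #0
  target = base 0xaa8c + off 0x00 + 4 + imm 0 = 0xaa90

0xaa90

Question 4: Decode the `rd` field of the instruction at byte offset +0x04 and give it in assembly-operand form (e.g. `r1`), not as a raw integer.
r3

@+04  big-endian(bb 00 00 00) = 0xbb000000
  opcode bits[31:26]=0x2e: pop/R
  rd@[25:24]=0x3 ⇒ r3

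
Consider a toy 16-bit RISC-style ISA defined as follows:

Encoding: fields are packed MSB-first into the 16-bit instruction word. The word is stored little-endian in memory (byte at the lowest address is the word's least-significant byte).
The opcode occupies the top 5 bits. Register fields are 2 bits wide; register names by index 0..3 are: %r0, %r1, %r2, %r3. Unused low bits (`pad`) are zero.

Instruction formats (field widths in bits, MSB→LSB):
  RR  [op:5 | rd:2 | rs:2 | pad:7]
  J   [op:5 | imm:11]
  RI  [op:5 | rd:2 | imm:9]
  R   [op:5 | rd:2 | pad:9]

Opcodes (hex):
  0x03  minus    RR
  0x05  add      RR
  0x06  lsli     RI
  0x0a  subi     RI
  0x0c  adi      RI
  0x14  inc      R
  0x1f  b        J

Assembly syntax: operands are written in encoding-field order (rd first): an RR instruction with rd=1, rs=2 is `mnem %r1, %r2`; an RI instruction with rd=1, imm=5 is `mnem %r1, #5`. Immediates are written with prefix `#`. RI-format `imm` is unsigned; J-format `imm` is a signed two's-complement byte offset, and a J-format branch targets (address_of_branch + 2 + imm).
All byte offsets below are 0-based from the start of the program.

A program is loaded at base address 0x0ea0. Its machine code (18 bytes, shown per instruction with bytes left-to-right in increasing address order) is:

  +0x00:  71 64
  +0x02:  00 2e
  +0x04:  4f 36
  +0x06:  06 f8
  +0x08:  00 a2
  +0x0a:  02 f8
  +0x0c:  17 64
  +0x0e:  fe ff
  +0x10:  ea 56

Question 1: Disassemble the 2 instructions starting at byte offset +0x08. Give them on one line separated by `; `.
[08] 00 a2 → 0xa200
  opcode bits[15:11]=0x14: inc/R
  [10:9] rd=1 = %r1
[0a] 02 f8 → 0xf802
  opcode bits[15:11]=0x1f: b/J
  [10:0] imm=2 = #2

inc %r1; b #2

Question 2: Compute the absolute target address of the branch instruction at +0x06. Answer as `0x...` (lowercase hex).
off 0x06: read 06 f8 as little → 0xf806
  top 5b → 0x1f → b [J]
  imm@[10:0]=0x6 ⇒ #6
  target = base 0x0ea0 + off 0x06 + 2 + imm 6 = 0x0eae

0x0eae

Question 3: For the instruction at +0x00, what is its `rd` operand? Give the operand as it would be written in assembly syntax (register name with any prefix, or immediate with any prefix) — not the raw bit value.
+0x00: 71 64 ⇒ word 0x6471 (little)
  opcode bits[15:11]=0xc: adi/RI
  [10:9] rd=2 = %r2
  [8:0] imm=113 = #113

%r2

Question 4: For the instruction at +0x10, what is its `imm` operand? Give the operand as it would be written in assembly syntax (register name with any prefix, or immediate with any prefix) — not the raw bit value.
#234

@+10  little-endian(ea 56) = 0x56ea
  op=0x56ea>>11=0xa ⇒ subi (RI)
  rd@[10:9]=0x3 ⇒ %r3
  imm@[8:0]=0xea ⇒ #234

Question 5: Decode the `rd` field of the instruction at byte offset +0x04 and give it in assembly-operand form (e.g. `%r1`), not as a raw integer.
%r3

[04] 4f 36 → 0x364f
  opcode bits[15:11]=0x6: lsli/RI
  rd: (w>>9)&0x3=0x3 → %r3
  imm: (w>>0)&0x1ff=0x4f → #79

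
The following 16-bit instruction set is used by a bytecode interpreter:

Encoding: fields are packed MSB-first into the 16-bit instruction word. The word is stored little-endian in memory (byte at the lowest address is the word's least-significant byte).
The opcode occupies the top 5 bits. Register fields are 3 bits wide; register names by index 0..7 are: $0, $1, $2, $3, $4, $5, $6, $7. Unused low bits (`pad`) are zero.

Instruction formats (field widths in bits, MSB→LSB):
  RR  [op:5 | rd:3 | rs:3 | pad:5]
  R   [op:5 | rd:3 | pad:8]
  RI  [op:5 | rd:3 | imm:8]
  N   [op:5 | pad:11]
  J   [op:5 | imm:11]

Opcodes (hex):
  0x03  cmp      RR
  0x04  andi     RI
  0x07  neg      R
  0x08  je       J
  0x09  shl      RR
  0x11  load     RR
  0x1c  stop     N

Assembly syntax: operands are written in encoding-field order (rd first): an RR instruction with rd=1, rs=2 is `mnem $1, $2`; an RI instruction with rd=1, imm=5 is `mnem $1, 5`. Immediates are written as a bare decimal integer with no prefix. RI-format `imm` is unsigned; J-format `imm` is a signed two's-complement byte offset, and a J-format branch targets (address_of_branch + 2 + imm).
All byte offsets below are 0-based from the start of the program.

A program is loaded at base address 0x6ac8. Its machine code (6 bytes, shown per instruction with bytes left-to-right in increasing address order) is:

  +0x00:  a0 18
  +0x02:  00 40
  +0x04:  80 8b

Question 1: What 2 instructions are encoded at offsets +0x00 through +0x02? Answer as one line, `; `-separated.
cmp $0, $5; je 0

+0x00: a0 18 ⇒ word 0x18a0 (little)
  opcode bits[15:11]=0x3: cmp/RR
  rd@[10:8]=0x0 ⇒ $0
  rs@[7:5]=0x5 ⇒ $5
+0x02: 00 40 ⇒ word 0x4000 (little)
  opcode bits[15:11]=0x8: je/J
  imm@[10:0]=0x0 ⇒ 0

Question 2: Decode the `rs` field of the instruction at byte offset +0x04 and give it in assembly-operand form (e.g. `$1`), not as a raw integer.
off 0x04: read 80 8b as little → 0x8b80
  op=0x8b80>>11=0x11 ⇒ load (RR)
  [10:8] rd=3 = $3
  [7:5] rs=4 = $4

$4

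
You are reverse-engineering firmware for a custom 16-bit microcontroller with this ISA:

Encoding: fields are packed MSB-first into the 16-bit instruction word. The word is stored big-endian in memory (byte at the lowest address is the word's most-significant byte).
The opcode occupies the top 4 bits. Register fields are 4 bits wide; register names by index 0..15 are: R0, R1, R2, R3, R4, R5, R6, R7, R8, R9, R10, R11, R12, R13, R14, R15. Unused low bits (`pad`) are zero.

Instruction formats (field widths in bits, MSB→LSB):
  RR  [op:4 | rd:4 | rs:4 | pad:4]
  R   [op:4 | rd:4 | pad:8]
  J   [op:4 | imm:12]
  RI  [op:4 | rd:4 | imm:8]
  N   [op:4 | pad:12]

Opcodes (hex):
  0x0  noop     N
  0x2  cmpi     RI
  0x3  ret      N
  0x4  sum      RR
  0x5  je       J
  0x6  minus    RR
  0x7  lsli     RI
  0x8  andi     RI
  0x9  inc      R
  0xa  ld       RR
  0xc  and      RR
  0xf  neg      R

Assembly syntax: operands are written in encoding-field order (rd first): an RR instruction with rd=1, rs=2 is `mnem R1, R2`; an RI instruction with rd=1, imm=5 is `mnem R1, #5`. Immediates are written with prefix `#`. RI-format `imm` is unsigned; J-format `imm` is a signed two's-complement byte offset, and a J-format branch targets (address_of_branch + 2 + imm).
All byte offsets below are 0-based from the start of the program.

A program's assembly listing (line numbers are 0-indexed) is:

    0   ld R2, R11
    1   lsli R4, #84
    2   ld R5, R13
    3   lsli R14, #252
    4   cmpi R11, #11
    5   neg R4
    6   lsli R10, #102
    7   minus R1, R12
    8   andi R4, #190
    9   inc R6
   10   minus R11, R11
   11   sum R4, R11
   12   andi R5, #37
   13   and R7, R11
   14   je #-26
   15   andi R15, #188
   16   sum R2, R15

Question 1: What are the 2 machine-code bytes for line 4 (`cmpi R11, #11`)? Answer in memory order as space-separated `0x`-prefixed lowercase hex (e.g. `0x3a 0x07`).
4. cmpi fields op=0x2:4|rd=11:4|imm=11:8 → word 2b0bh → 2b 0b

0x2b 0x0b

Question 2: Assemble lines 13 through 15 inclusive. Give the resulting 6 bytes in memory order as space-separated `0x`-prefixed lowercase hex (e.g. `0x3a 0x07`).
13. and fields op=0xc:4|rd=7:4|rs=11:4|pad=0:4 → word c7b0h → c7 b0
14. je fields op=0x5:4|imm=-26:12 → word 5fe6h → 5f e6
15. andi fields op=0x8:4|rd=15:4|imm=188:8 → word 8fbch → 8f bc

0xc7 0xb0 0x5f 0xe6 0x8f 0xbc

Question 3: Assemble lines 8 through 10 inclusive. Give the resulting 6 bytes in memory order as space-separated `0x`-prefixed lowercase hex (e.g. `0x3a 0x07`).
L8: andi op=0x8:4|rd=4:4|imm=190:8 ⇒ 0x84be ⇒ big 84 be
L9: inc op=0x9:4|rd=6:4|pad=0:8 ⇒ 0x9600 ⇒ big 96 00
L10: minus op=0x6:4|rd=11:4|rs=11:4|pad=0:4 ⇒ 0x6bb0 ⇒ big 6b b0

0x84 0xbe 0x96 0x00 0x6b 0xb0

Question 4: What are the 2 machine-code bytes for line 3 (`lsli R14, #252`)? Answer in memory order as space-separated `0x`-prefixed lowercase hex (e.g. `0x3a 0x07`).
line 3 (lsli): pack op=0x7:4|rd=14:4|imm=252:8 = 0x7efc; big→ 7e fc

0x7e 0xfc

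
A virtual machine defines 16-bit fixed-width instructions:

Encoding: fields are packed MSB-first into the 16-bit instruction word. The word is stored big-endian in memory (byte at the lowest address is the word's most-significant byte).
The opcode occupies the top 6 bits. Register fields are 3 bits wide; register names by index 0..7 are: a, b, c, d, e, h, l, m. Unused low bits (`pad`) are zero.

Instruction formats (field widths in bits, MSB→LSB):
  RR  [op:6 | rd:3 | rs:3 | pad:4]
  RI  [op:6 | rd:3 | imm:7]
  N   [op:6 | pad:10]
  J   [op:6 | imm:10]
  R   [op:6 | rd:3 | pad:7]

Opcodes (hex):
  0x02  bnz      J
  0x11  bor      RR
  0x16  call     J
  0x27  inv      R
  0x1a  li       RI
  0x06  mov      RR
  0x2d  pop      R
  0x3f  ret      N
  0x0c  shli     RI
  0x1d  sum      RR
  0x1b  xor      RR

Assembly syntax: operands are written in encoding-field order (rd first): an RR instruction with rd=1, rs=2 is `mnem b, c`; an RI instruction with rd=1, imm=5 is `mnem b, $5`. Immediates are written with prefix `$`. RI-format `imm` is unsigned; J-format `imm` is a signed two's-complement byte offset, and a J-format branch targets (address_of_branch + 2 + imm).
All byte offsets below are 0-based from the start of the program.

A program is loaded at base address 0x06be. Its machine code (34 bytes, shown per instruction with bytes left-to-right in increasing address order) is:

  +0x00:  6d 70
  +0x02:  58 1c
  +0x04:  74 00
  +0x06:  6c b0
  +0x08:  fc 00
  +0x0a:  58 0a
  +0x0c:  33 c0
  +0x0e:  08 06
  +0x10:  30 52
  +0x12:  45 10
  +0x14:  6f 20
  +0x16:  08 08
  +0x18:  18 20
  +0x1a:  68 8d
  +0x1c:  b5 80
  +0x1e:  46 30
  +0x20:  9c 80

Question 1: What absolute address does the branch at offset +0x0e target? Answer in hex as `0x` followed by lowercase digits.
[0e] 08 06 → 0x0806
  top 6b → 0x2 → bnz [J]
  imm@[9:0]=0x6 ⇒ $6
  target = base 0x06be + off 0x0e + 2 + imm 6 = 0x06d4

0x06d4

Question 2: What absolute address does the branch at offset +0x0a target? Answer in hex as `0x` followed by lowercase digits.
0x06d4

[0a] 58 0a → 0x580a
  top 6b → 0x16 → call [J]
  [9:0] imm=10 = $10
  target = base 0x06be + off 0x0a + 2 + imm 10 = 0x06d4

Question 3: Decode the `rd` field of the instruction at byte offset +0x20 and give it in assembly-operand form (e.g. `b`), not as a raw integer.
@+20  big-endian(9c 80) = 0x9c80
  op=0x9c80>>10=0x27 ⇒ inv (R)
  rd@[9:7]=0x1 ⇒ b

b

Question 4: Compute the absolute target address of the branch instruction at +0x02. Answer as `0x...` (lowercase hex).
+0x02: 58 1c ⇒ word 0x581c (big)
  opcode bits[15:10]=0x16: call/J
  imm: (w>>0)&0x3ff=0x1c → $28
  target = base 0x06be + off 0x02 + 2 + imm 28 = 0x06de

0x06de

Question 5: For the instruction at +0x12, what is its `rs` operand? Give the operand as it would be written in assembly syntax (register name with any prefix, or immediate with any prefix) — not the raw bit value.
b

[12] 45 10 → 0x4510
  opcode bits[15:10]=0x11: bor/RR
  rd@[9:7]=0x2 ⇒ c
  rs@[6:4]=0x1 ⇒ b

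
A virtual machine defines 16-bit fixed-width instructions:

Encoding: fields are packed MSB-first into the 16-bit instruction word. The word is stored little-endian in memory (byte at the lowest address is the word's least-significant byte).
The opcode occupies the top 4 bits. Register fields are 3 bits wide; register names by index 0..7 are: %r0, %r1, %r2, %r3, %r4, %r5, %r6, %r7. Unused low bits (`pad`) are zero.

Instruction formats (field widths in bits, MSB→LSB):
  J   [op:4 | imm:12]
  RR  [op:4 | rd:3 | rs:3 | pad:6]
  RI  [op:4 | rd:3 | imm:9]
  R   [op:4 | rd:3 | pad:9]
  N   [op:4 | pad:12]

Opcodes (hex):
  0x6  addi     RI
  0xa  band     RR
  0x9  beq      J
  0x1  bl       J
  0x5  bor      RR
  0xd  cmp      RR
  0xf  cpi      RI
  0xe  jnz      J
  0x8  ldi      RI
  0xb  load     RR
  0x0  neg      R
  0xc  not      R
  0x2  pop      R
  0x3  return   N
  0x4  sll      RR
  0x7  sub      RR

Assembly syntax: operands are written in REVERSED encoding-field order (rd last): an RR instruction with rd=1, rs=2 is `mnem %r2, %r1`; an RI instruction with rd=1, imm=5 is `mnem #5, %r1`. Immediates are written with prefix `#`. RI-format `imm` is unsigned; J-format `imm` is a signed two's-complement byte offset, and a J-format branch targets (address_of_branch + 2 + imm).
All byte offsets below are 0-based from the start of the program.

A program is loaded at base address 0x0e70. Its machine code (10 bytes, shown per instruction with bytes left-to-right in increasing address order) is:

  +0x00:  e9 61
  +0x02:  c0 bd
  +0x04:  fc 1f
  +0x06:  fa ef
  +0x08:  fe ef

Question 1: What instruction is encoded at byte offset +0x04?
off 0x04: read fc 1f as little → 0x1ffc
  top 4b → 0x1 → bl [J]
  [11:0] imm=4092 (s12→-4) = #-4

bl #-4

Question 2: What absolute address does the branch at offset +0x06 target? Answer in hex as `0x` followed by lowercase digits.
@+06  little-endian(fa ef) = 0xeffa
  opcode bits[15:12]=0xe: jnz/J
  [11:0] imm=4090 (s12→-6) = #-6
  target = base 0x0e70 + off 0x06 + 2 + imm -6 = 0x0e72

0x0e72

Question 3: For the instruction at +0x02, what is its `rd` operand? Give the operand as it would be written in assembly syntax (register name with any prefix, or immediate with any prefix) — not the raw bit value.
%r6

[02] c0 bd → 0xbdc0
  op=0xbdc0>>12=0xb ⇒ load (RR)
  [11:9] rd=6 = %r6
  [8:6] rs=7 = %r7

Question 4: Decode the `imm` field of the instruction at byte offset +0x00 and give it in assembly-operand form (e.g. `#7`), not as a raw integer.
[00] e9 61 → 0x61e9
  op=0x61e9>>12=0x6 ⇒ addi (RI)
  [11:9] rd=0 = %r0
  [8:0] imm=489 = #489

#489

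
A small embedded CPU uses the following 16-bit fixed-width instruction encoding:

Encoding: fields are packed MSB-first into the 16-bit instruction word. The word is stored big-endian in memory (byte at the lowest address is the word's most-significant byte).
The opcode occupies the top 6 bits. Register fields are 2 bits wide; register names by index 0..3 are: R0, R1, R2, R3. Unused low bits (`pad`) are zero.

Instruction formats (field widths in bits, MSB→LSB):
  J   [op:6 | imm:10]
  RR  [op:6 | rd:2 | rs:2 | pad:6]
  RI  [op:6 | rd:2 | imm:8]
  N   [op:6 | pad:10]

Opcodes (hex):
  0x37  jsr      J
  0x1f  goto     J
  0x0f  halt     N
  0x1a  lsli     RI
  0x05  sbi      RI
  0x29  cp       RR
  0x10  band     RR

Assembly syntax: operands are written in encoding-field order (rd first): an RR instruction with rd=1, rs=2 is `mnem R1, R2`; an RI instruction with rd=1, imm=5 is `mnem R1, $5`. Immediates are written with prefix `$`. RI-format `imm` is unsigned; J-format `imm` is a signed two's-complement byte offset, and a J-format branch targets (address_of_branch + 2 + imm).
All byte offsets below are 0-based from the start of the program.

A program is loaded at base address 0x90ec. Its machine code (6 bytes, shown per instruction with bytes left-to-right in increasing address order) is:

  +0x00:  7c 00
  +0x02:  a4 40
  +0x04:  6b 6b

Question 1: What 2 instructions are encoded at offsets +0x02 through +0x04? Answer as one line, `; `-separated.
cp R0, R1; lsli R3, $107

[02] a4 40 → 0xa440
  opcode bits[15:10]=0x29: cp/RR
  rd: (w>>8)&0x3=0x0 → R0
  rs: (w>>6)&0x3=0x1 → R1
[04] 6b 6b → 0x6b6b
  opcode bits[15:10]=0x1a: lsli/RI
  rd: (w>>8)&0x3=0x3 → R3
  imm: (w>>0)&0xff=0x6b → $107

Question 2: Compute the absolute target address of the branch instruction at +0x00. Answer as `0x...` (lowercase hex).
0x90ee

off 0x00: read 7c 00 as big → 0x7c00
  top 6b → 0x1f → goto [J]
  [9:0] imm=0 = $0
  target = base 0x90ec + off 0x00 + 2 + imm 0 = 0x90ee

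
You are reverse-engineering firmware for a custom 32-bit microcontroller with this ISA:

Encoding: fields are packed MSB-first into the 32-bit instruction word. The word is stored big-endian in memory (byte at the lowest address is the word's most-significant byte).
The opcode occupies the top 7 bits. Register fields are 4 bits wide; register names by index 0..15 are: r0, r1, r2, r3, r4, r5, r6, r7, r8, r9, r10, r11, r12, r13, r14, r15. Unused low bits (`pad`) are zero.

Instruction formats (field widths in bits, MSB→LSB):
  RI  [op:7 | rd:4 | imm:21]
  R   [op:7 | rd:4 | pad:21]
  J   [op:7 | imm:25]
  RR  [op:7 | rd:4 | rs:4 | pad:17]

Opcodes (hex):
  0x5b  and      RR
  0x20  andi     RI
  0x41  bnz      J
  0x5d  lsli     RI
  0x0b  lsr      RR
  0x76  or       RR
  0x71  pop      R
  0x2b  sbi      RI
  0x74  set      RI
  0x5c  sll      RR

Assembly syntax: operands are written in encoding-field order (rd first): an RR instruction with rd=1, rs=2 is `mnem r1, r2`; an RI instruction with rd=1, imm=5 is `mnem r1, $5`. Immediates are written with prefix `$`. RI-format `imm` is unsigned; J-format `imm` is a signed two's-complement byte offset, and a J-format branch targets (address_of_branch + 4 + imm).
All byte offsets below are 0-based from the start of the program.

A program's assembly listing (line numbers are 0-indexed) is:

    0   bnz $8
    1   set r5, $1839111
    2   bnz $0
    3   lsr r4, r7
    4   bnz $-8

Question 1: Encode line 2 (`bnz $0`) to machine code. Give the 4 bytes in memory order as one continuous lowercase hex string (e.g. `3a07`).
line 2 (bnz): pack op=0x41:7|imm=0:25 = 0x82000000; big→ 82 00 00 00

82000000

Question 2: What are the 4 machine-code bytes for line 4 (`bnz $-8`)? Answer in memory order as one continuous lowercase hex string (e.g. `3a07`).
83fffff8

4. bnz fields op=0x41:7|imm=-8:25 → word 83fffff8h → 83 ff ff f8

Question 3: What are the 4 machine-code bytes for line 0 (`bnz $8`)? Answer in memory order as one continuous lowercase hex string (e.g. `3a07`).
L0: bnz op=0x41:7|imm=8:25 ⇒ 0x82000008 ⇒ big 82 00 00 08

82000008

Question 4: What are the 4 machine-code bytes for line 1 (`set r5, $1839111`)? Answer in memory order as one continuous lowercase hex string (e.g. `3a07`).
e8bc1007

line 1 (set): pack op=0x74:7|rd=5:4|imm=1839111:21 = 0xe8bc1007; big→ e8 bc 10 07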